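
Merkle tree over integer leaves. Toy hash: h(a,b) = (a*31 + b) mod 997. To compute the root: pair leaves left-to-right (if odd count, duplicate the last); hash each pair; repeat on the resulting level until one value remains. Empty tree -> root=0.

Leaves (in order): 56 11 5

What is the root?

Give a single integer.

Answer: 479

Derivation:
L0: [56, 11, 5]
L1: h(56,11)=(56*31+11)%997=750 h(5,5)=(5*31+5)%997=160 -> [750, 160]
L2: h(750,160)=(750*31+160)%997=479 -> [479]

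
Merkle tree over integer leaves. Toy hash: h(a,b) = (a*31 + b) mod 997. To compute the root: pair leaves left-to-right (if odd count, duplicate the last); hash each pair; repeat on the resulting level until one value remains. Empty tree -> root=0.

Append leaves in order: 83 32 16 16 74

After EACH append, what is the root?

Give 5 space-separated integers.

After append 83 (leaves=[83]):
  L0: [83]
  root=83
After append 32 (leaves=[83, 32]):
  L0: [83, 32]
  L1: h(83,32)=(83*31+32)%997=611 -> [611]
  root=611
After append 16 (leaves=[83, 32, 16]):
  L0: [83, 32, 16]
  L1: h(83,32)=(83*31+32)%997=611 h(16,16)=(16*31+16)%997=512 -> [611, 512]
  L2: h(611,512)=(611*31+512)%997=510 -> [510]
  root=510
After append 16 (leaves=[83, 32, 16, 16]):
  L0: [83, 32, 16, 16]
  L1: h(83,32)=(83*31+32)%997=611 h(16,16)=(16*31+16)%997=512 -> [611, 512]
  L2: h(611,512)=(611*31+512)%997=510 -> [510]
  root=510
After append 74 (leaves=[83, 32, 16, 16, 74]):
  L0: [83, 32, 16, 16, 74]
  L1: h(83,32)=(83*31+32)%997=611 h(16,16)=(16*31+16)%997=512 h(74,74)=(74*31+74)%997=374 -> [611, 512, 374]
  L2: h(611,512)=(611*31+512)%997=510 h(374,374)=(374*31+374)%997=4 -> [510, 4]
  L3: h(510,4)=(510*31+4)%997=859 -> [859]
  root=859

Answer: 83 611 510 510 859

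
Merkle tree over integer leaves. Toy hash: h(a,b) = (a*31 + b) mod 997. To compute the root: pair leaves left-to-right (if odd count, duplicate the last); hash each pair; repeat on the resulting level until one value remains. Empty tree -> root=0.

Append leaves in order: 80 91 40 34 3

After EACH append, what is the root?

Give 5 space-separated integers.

Answer: 80 577 224 218 857

Derivation:
After append 80 (leaves=[80]):
  L0: [80]
  root=80
After append 91 (leaves=[80, 91]):
  L0: [80, 91]
  L1: h(80,91)=(80*31+91)%997=577 -> [577]
  root=577
After append 40 (leaves=[80, 91, 40]):
  L0: [80, 91, 40]
  L1: h(80,91)=(80*31+91)%997=577 h(40,40)=(40*31+40)%997=283 -> [577, 283]
  L2: h(577,283)=(577*31+283)%997=224 -> [224]
  root=224
After append 34 (leaves=[80, 91, 40, 34]):
  L0: [80, 91, 40, 34]
  L1: h(80,91)=(80*31+91)%997=577 h(40,34)=(40*31+34)%997=277 -> [577, 277]
  L2: h(577,277)=(577*31+277)%997=218 -> [218]
  root=218
After append 3 (leaves=[80, 91, 40, 34, 3]):
  L0: [80, 91, 40, 34, 3]
  L1: h(80,91)=(80*31+91)%997=577 h(40,34)=(40*31+34)%997=277 h(3,3)=(3*31+3)%997=96 -> [577, 277, 96]
  L2: h(577,277)=(577*31+277)%997=218 h(96,96)=(96*31+96)%997=81 -> [218, 81]
  L3: h(218,81)=(218*31+81)%997=857 -> [857]
  root=857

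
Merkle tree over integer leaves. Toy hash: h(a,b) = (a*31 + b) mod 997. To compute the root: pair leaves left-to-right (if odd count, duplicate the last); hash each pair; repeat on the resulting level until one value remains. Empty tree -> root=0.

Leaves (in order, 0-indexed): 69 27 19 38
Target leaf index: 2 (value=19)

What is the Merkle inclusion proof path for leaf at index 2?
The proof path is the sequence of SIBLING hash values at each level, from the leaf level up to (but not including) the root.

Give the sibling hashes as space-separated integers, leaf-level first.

L0 (leaves): [69, 27, 19, 38], target index=2
L1: h(69,27)=(69*31+27)%997=172 [pair 0] h(19,38)=(19*31+38)%997=627 [pair 1] -> [172, 627]
  Sibling for proof at L0: 38
L2: h(172,627)=(172*31+627)%997=974 [pair 0] -> [974]
  Sibling for proof at L1: 172
Root: 974
Proof path (sibling hashes from leaf to root): [38, 172]

Answer: 38 172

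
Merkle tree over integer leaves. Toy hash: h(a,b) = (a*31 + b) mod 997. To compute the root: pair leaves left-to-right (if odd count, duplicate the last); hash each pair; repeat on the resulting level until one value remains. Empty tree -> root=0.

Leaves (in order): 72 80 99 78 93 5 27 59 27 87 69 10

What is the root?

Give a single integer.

L0: [72, 80, 99, 78, 93, 5, 27, 59, 27, 87, 69, 10]
L1: h(72,80)=(72*31+80)%997=318 h(99,78)=(99*31+78)%997=156 h(93,5)=(93*31+5)%997=894 h(27,59)=(27*31+59)%997=896 h(27,87)=(27*31+87)%997=924 h(69,10)=(69*31+10)%997=155 -> [318, 156, 894, 896, 924, 155]
L2: h(318,156)=(318*31+156)%997=44 h(894,896)=(894*31+896)%997=694 h(924,155)=(924*31+155)%997=883 -> [44, 694, 883]
L3: h(44,694)=(44*31+694)%997=64 h(883,883)=(883*31+883)%997=340 -> [64, 340]
L4: h(64,340)=(64*31+340)%997=330 -> [330]

Answer: 330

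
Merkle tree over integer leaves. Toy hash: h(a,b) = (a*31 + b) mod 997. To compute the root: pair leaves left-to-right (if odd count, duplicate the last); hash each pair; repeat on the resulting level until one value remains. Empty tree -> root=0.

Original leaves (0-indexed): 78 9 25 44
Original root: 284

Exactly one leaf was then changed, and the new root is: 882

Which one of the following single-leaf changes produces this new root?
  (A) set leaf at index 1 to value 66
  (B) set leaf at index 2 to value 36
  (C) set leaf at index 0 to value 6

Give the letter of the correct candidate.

Answer: C

Derivation:
Original leaves: [78, 9, 25, 44]
Target new root: 882
Try each candidate change and compute the resulting root:
Candidate A: set leaf[1] = 66 -> leaves = [78, 66, 25, 44]
  L0: [78, 66, 25, 44]
  L1: h(78,66)=(78*31+66)%997=490 h(25,44)=(25*31+44)%997=819 -> [490, 819]
  L2: h(490,819)=(490*31+819)%997=57 -> [57]
  root = 57 != target 882
Candidate B: set leaf[2] = 36 -> leaves = [78, 9, 36, 44]
  L0: [78, 9, 36, 44]
  L1: h(78,9)=(78*31+9)%997=433 h(36,44)=(36*31+44)%997=163 -> [433, 163]
  L2: h(433,163)=(433*31+163)%997=625 -> [625]
  root = 625 != target 882
Candidate C: set leaf[0] = 6 -> leaves = [6, 9, 25, 44]
  L0: [6, 9, 25, 44]
  L1: h(6,9)=(6*31+9)%997=195 h(25,44)=(25*31+44)%997=819 -> [195, 819]
  L2: h(195,819)=(195*31+819)%997=882 -> [882]
  root = 882 == target 882  ** MATCH **
Candidate C produces the target root.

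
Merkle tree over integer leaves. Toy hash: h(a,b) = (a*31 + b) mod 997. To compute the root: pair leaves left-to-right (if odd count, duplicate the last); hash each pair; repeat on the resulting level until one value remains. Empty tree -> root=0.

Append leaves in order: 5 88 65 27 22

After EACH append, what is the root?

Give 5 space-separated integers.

After append 5 (leaves=[5]):
  L0: [5]
  root=5
After append 88 (leaves=[5, 88]):
  L0: [5, 88]
  L1: h(5,88)=(5*31+88)%997=243 -> [243]
  root=243
After append 65 (leaves=[5, 88, 65]):
  L0: [5, 88, 65]
  L1: h(5,88)=(5*31+88)%997=243 h(65,65)=(65*31+65)%997=86 -> [243, 86]
  L2: h(243,86)=(243*31+86)%997=640 -> [640]
  root=640
After append 27 (leaves=[5, 88, 65, 27]):
  L0: [5, 88, 65, 27]
  L1: h(5,88)=(5*31+88)%997=243 h(65,27)=(65*31+27)%997=48 -> [243, 48]
  L2: h(243,48)=(243*31+48)%997=602 -> [602]
  root=602
After append 22 (leaves=[5, 88, 65, 27, 22]):
  L0: [5, 88, 65, 27, 22]
  L1: h(5,88)=(5*31+88)%997=243 h(65,27)=(65*31+27)%997=48 h(22,22)=(22*31+22)%997=704 -> [243, 48, 704]
  L2: h(243,48)=(243*31+48)%997=602 h(704,704)=(704*31+704)%997=594 -> [602, 594]
  L3: h(602,594)=(602*31+594)%997=313 -> [313]
  root=313

Answer: 5 243 640 602 313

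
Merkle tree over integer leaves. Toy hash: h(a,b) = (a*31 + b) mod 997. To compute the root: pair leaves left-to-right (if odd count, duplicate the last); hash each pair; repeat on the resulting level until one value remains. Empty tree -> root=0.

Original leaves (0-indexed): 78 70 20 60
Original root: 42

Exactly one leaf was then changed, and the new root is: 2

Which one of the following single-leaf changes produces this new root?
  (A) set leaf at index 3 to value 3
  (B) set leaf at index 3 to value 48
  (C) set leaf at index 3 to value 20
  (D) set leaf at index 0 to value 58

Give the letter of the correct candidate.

Answer: C

Derivation:
Original leaves: [78, 70, 20, 60]
Target new root: 2
Try each candidate change and compute the resulting root:
Candidate A: set leaf[3] = 3 -> leaves = [78, 70, 20, 3]
  L0: [78, 70, 20, 3]
  L1: h(78,70)=(78*31+70)%997=494 h(20,3)=(20*31+3)%997=623 -> [494, 623]
  L2: h(494,623)=(494*31+623)%997=982 -> [982]
  root = 982 != target 2
Candidate B: set leaf[3] = 48 -> leaves = [78, 70, 20, 48]
  L0: [78, 70, 20, 48]
  L1: h(78,70)=(78*31+70)%997=494 h(20,48)=(20*31+48)%997=668 -> [494, 668]
  L2: h(494,668)=(494*31+668)%997=30 -> [30]
  root = 30 != target 2
Candidate C: set leaf[3] = 20 -> leaves = [78, 70, 20, 20]
  L0: [78, 70, 20, 20]
  L1: h(78,70)=(78*31+70)%997=494 h(20,20)=(20*31+20)%997=640 -> [494, 640]
  L2: h(494,640)=(494*31+640)%997=2 -> [2]
  root = 2 == target 2  ** MATCH **
Candidate D: set leaf[0] = 58 -> leaves = [58, 70, 20, 60]
  L0: [58, 70, 20, 60]
  L1: h(58,70)=(58*31+70)%997=871 h(20,60)=(20*31+60)%997=680 -> [871, 680]
  L2: h(871,680)=(871*31+680)%997=762 -> [762]
  root = 762 != target 2
Candidate C produces the target root.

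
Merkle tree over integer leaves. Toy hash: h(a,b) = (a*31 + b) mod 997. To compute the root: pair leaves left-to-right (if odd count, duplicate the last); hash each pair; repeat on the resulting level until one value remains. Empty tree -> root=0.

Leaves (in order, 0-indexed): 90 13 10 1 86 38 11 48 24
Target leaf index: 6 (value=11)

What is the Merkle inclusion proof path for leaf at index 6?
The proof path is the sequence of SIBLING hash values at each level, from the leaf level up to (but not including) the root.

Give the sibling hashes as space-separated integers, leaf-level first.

L0 (leaves): [90, 13, 10, 1, 86, 38, 11, 48, 24], target index=6
L1: h(90,13)=(90*31+13)%997=809 [pair 0] h(10,1)=(10*31+1)%997=311 [pair 1] h(86,38)=(86*31+38)%997=710 [pair 2] h(11,48)=(11*31+48)%997=389 [pair 3] h(24,24)=(24*31+24)%997=768 [pair 4] -> [809, 311, 710, 389, 768]
  Sibling for proof at L0: 48
L2: h(809,311)=(809*31+311)%997=465 [pair 0] h(710,389)=(710*31+389)%997=465 [pair 1] h(768,768)=(768*31+768)%997=648 [pair 2] -> [465, 465, 648]
  Sibling for proof at L1: 710
L3: h(465,465)=(465*31+465)%997=922 [pair 0] h(648,648)=(648*31+648)%997=796 [pair 1] -> [922, 796]
  Sibling for proof at L2: 465
L4: h(922,796)=(922*31+796)%997=465 [pair 0] -> [465]
  Sibling for proof at L3: 796
Root: 465
Proof path (sibling hashes from leaf to root): [48, 710, 465, 796]

Answer: 48 710 465 796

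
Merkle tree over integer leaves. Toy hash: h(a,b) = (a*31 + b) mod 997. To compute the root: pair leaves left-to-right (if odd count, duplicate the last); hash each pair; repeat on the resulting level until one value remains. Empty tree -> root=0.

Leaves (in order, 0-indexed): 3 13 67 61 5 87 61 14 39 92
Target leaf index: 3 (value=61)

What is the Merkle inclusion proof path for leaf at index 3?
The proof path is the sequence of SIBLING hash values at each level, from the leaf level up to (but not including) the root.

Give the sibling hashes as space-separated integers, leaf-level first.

L0 (leaves): [3, 13, 67, 61, 5, 87, 61, 14, 39, 92], target index=3
L1: h(3,13)=(3*31+13)%997=106 [pair 0] h(67,61)=(67*31+61)%997=144 [pair 1] h(5,87)=(5*31+87)%997=242 [pair 2] h(61,14)=(61*31+14)%997=908 [pair 3] h(39,92)=(39*31+92)%997=304 [pair 4] -> [106, 144, 242, 908, 304]
  Sibling for proof at L0: 67
L2: h(106,144)=(106*31+144)%997=439 [pair 0] h(242,908)=(242*31+908)%997=434 [pair 1] h(304,304)=(304*31+304)%997=755 [pair 2] -> [439, 434, 755]
  Sibling for proof at L1: 106
L3: h(439,434)=(439*31+434)%997=85 [pair 0] h(755,755)=(755*31+755)%997=232 [pair 1] -> [85, 232]
  Sibling for proof at L2: 434
L4: h(85,232)=(85*31+232)%997=873 [pair 0] -> [873]
  Sibling for proof at L3: 232
Root: 873
Proof path (sibling hashes from leaf to root): [67, 106, 434, 232]

Answer: 67 106 434 232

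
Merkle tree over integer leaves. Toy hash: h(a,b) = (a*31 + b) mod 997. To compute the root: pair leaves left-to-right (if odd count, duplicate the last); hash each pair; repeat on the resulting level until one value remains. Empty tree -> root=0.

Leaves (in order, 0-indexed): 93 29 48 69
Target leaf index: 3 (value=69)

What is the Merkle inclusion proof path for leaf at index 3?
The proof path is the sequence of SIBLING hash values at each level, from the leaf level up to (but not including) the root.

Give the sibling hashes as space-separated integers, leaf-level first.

Answer: 48 918

Derivation:
L0 (leaves): [93, 29, 48, 69], target index=3
L1: h(93,29)=(93*31+29)%997=918 [pair 0] h(48,69)=(48*31+69)%997=560 [pair 1] -> [918, 560]
  Sibling for proof at L0: 48
L2: h(918,560)=(918*31+560)%997=105 [pair 0] -> [105]
  Sibling for proof at L1: 918
Root: 105
Proof path (sibling hashes from leaf to root): [48, 918]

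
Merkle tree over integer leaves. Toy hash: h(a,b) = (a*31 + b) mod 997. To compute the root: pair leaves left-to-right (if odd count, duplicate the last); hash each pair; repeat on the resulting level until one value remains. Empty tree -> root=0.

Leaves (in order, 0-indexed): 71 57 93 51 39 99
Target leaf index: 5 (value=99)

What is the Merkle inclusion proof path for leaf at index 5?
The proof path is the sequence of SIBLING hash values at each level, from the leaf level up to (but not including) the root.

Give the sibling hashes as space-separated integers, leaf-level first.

Answer: 39 311 151

Derivation:
L0 (leaves): [71, 57, 93, 51, 39, 99], target index=5
L1: h(71,57)=(71*31+57)%997=264 [pair 0] h(93,51)=(93*31+51)%997=940 [pair 1] h(39,99)=(39*31+99)%997=311 [pair 2] -> [264, 940, 311]
  Sibling for proof at L0: 39
L2: h(264,940)=(264*31+940)%997=151 [pair 0] h(311,311)=(311*31+311)%997=979 [pair 1] -> [151, 979]
  Sibling for proof at L1: 311
L3: h(151,979)=(151*31+979)%997=675 [pair 0] -> [675]
  Sibling for proof at L2: 151
Root: 675
Proof path (sibling hashes from leaf to root): [39, 311, 151]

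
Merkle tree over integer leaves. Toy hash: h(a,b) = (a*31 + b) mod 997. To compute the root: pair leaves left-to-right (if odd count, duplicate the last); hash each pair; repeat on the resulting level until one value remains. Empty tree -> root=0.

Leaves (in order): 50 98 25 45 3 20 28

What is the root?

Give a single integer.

Answer: 401

Derivation:
L0: [50, 98, 25, 45, 3, 20, 28]
L1: h(50,98)=(50*31+98)%997=651 h(25,45)=(25*31+45)%997=820 h(3,20)=(3*31+20)%997=113 h(28,28)=(28*31+28)%997=896 -> [651, 820, 113, 896]
L2: h(651,820)=(651*31+820)%997=64 h(113,896)=(113*31+896)%997=411 -> [64, 411]
L3: h(64,411)=(64*31+411)%997=401 -> [401]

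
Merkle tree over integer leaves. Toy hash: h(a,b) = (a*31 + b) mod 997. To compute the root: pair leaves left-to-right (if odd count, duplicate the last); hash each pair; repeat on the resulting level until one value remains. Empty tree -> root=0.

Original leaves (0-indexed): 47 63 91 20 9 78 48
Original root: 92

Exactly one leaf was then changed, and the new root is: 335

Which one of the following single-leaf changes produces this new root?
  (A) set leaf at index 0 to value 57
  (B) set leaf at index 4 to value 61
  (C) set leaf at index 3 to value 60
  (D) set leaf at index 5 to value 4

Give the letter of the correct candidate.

Original leaves: [47, 63, 91, 20, 9, 78, 48]
Target new root: 335
Try each candidate change and compute the resulting root:
Candidate A: set leaf[0] = 57 -> leaves = [57, 63, 91, 20, 9, 78, 48]
  L0: [57, 63, 91, 20, 9, 78, 48]
  L1: h(57,63)=(57*31+63)%997=833 h(91,20)=(91*31+20)%997=847 h(9,78)=(9*31+78)%997=357 h(48,48)=(48*31+48)%997=539 -> [833, 847, 357, 539]
  L2: h(833,847)=(833*31+847)%997=748 h(357,539)=(357*31+539)%997=639 -> [748, 639]
  L3: h(748,639)=(748*31+639)%997=896 -> [896]
  root = 896 != target 335
Candidate B: set leaf[4] = 61 -> leaves = [47, 63, 91, 20, 61, 78, 48]
  L0: [47, 63, 91, 20, 61, 78, 48]
  L1: h(47,63)=(47*31+63)%997=523 h(91,20)=(91*31+20)%997=847 h(61,78)=(61*31+78)%997=972 h(48,48)=(48*31+48)%997=539 -> [523, 847, 972, 539]
  L2: h(523,847)=(523*31+847)%997=111 h(972,539)=(972*31+539)%997=761 -> [111, 761]
  L3: h(111,761)=(111*31+761)%997=214 -> [214]
  root = 214 != target 335
Candidate C: set leaf[3] = 60 -> leaves = [47, 63, 91, 60, 9, 78, 48]
  L0: [47, 63, 91, 60, 9, 78, 48]
  L1: h(47,63)=(47*31+63)%997=523 h(91,60)=(91*31+60)%997=887 h(9,78)=(9*31+78)%997=357 h(48,48)=(48*31+48)%997=539 -> [523, 887, 357, 539]
  L2: h(523,887)=(523*31+887)%997=151 h(357,539)=(357*31+539)%997=639 -> [151, 639]
  L3: h(151,639)=(151*31+639)%997=335 -> [335]
  root = 335 == target 335  ** MATCH **
Candidate D: set leaf[5] = 4 -> leaves = [47, 63, 91, 20, 9, 4, 48]
  L0: [47, 63, 91, 20, 9, 4, 48]
  L1: h(47,63)=(47*31+63)%997=523 h(91,20)=(91*31+20)%997=847 h(9,4)=(9*31+4)%997=283 h(48,48)=(48*31+48)%997=539 -> [523, 847, 283, 539]
  L2: h(523,847)=(523*31+847)%997=111 h(283,539)=(283*31+539)%997=339 -> [111, 339]
  L3: h(111,339)=(111*31+339)%997=789 -> [789]
  root = 789 != target 335
Candidate C produces the target root.

Answer: C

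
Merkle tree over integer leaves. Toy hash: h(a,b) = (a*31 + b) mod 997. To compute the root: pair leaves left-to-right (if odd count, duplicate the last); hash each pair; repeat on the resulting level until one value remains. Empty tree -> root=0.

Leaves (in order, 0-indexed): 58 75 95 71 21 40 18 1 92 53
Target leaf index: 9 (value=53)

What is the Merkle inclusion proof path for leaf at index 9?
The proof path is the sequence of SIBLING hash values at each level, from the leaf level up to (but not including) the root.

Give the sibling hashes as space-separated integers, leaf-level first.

L0 (leaves): [58, 75, 95, 71, 21, 40, 18, 1, 92, 53], target index=9
L1: h(58,75)=(58*31+75)%997=876 [pair 0] h(95,71)=(95*31+71)%997=25 [pair 1] h(21,40)=(21*31+40)%997=691 [pair 2] h(18,1)=(18*31+1)%997=559 [pair 3] h(92,53)=(92*31+53)%997=911 [pair 4] -> [876, 25, 691, 559, 911]
  Sibling for proof at L0: 92
L2: h(876,25)=(876*31+25)%997=262 [pair 0] h(691,559)=(691*31+559)%997=46 [pair 1] h(911,911)=(911*31+911)%997=239 [pair 2] -> [262, 46, 239]
  Sibling for proof at L1: 911
L3: h(262,46)=(262*31+46)%997=192 [pair 0] h(239,239)=(239*31+239)%997=669 [pair 1] -> [192, 669]
  Sibling for proof at L2: 239
L4: h(192,669)=(192*31+669)%997=639 [pair 0] -> [639]
  Sibling for proof at L3: 192
Root: 639
Proof path (sibling hashes from leaf to root): [92, 911, 239, 192]

Answer: 92 911 239 192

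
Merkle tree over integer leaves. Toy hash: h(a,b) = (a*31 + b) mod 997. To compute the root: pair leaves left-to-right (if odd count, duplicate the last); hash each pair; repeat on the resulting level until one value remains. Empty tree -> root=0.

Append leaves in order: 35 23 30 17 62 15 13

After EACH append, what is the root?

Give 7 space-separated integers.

Answer: 35 111 413 400 116 606 82

Derivation:
After append 35 (leaves=[35]):
  L0: [35]
  root=35
After append 23 (leaves=[35, 23]):
  L0: [35, 23]
  L1: h(35,23)=(35*31+23)%997=111 -> [111]
  root=111
After append 30 (leaves=[35, 23, 30]):
  L0: [35, 23, 30]
  L1: h(35,23)=(35*31+23)%997=111 h(30,30)=(30*31+30)%997=960 -> [111, 960]
  L2: h(111,960)=(111*31+960)%997=413 -> [413]
  root=413
After append 17 (leaves=[35, 23, 30, 17]):
  L0: [35, 23, 30, 17]
  L1: h(35,23)=(35*31+23)%997=111 h(30,17)=(30*31+17)%997=947 -> [111, 947]
  L2: h(111,947)=(111*31+947)%997=400 -> [400]
  root=400
After append 62 (leaves=[35, 23, 30, 17, 62]):
  L0: [35, 23, 30, 17, 62]
  L1: h(35,23)=(35*31+23)%997=111 h(30,17)=(30*31+17)%997=947 h(62,62)=(62*31+62)%997=987 -> [111, 947, 987]
  L2: h(111,947)=(111*31+947)%997=400 h(987,987)=(987*31+987)%997=677 -> [400, 677]
  L3: h(400,677)=(400*31+677)%997=116 -> [116]
  root=116
After append 15 (leaves=[35, 23, 30, 17, 62, 15]):
  L0: [35, 23, 30, 17, 62, 15]
  L1: h(35,23)=(35*31+23)%997=111 h(30,17)=(30*31+17)%997=947 h(62,15)=(62*31+15)%997=940 -> [111, 947, 940]
  L2: h(111,947)=(111*31+947)%997=400 h(940,940)=(940*31+940)%997=170 -> [400, 170]
  L3: h(400,170)=(400*31+170)%997=606 -> [606]
  root=606
After append 13 (leaves=[35, 23, 30, 17, 62, 15, 13]):
  L0: [35, 23, 30, 17, 62, 15, 13]
  L1: h(35,23)=(35*31+23)%997=111 h(30,17)=(30*31+17)%997=947 h(62,15)=(62*31+15)%997=940 h(13,13)=(13*31+13)%997=416 -> [111, 947, 940, 416]
  L2: h(111,947)=(111*31+947)%997=400 h(940,416)=(940*31+416)%997=643 -> [400, 643]
  L3: h(400,643)=(400*31+643)%997=82 -> [82]
  root=82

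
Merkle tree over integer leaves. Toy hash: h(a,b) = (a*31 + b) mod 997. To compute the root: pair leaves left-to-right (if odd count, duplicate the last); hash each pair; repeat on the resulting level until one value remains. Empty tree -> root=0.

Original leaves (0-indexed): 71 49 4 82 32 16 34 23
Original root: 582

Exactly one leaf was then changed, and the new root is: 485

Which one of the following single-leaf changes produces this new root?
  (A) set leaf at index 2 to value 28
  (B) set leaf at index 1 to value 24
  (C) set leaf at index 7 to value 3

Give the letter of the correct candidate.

Answer: B

Derivation:
Original leaves: [71, 49, 4, 82, 32, 16, 34, 23]
Target new root: 485
Try each candidate change and compute the resulting root:
Candidate A: set leaf[2] = 28 -> leaves = [71, 49, 28, 82, 32, 16, 34, 23]
  L0: [71, 49, 28, 82, 32, 16, 34, 23]
  L1: h(71,49)=(71*31+49)%997=256 h(28,82)=(28*31+82)%997=950 h(32,16)=(32*31+16)%997=11 h(34,23)=(34*31+23)%997=80 -> [256, 950, 11, 80]
  L2: h(256,950)=(256*31+950)%997=910 h(11,80)=(11*31+80)%997=421 -> [910, 421]
  L3: h(910,421)=(910*31+421)%997=715 -> [715]
  root = 715 != target 485
Candidate B: set leaf[1] = 24 -> leaves = [71, 24, 4, 82, 32, 16, 34, 23]
  L0: [71, 24, 4, 82, 32, 16, 34, 23]
  L1: h(71,24)=(71*31+24)%997=231 h(4,82)=(4*31+82)%997=206 h(32,16)=(32*31+16)%997=11 h(34,23)=(34*31+23)%997=80 -> [231, 206, 11, 80]
  L2: h(231,206)=(231*31+206)%997=388 h(11,80)=(11*31+80)%997=421 -> [388, 421]
  L3: h(388,421)=(388*31+421)%997=485 -> [485]
  root = 485 == target 485  ** MATCH **
Candidate C: set leaf[7] = 3 -> leaves = [71, 49, 4, 82, 32, 16, 34, 3]
  L0: [71, 49, 4, 82, 32, 16, 34, 3]
  L1: h(71,49)=(71*31+49)%997=256 h(4,82)=(4*31+82)%997=206 h(32,16)=(32*31+16)%997=11 h(34,3)=(34*31+3)%997=60 -> [256, 206, 11, 60]
  L2: h(256,206)=(256*31+206)%997=166 h(11,60)=(11*31+60)%997=401 -> [166, 401]
  L3: h(166,401)=(166*31+401)%997=562 -> [562]
  root = 562 != target 485
Candidate B produces the target root.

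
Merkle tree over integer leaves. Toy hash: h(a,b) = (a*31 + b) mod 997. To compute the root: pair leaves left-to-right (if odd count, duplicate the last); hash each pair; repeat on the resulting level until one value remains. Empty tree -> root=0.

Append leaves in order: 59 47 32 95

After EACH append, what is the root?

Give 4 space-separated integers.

Answer: 59 879 357 420

Derivation:
After append 59 (leaves=[59]):
  L0: [59]
  root=59
After append 47 (leaves=[59, 47]):
  L0: [59, 47]
  L1: h(59,47)=(59*31+47)%997=879 -> [879]
  root=879
After append 32 (leaves=[59, 47, 32]):
  L0: [59, 47, 32]
  L1: h(59,47)=(59*31+47)%997=879 h(32,32)=(32*31+32)%997=27 -> [879, 27]
  L2: h(879,27)=(879*31+27)%997=357 -> [357]
  root=357
After append 95 (leaves=[59, 47, 32, 95]):
  L0: [59, 47, 32, 95]
  L1: h(59,47)=(59*31+47)%997=879 h(32,95)=(32*31+95)%997=90 -> [879, 90]
  L2: h(879,90)=(879*31+90)%997=420 -> [420]
  root=420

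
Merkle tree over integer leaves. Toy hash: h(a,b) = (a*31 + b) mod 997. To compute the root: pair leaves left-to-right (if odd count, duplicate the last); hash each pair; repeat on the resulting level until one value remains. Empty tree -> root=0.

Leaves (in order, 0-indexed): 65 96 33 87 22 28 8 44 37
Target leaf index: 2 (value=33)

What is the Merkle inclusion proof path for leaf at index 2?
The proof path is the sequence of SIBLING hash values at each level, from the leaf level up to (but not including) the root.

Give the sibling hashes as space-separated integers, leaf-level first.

Answer: 87 117 368 64

Derivation:
L0 (leaves): [65, 96, 33, 87, 22, 28, 8, 44, 37], target index=2
L1: h(65,96)=(65*31+96)%997=117 [pair 0] h(33,87)=(33*31+87)%997=113 [pair 1] h(22,28)=(22*31+28)%997=710 [pair 2] h(8,44)=(8*31+44)%997=292 [pair 3] h(37,37)=(37*31+37)%997=187 [pair 4] -> [117, 113, 710, 292, 187]
  Sibling for proof at L0: 87
L2: h(117,113)=(117*31+113)%997=749 [pair 0] h(710,292)=(710*31+292)%997=368 [pair 1] h(187,187)=(187*31+187)%997=2 [pair 2] -> [749, 368, 2]
  Sibling for proof at L1: 117
L3: h(749,368)=(749*31+368)%997=656 [pair 0] h(2,2)=(2*31+2)%997=64 [pair 1] -> [656, 64]
  Sibling for proof at L2: 368
L4: h(656,64)=(656*31+64)%997=460 [pair 0] -> [460]
  Sibling for proof at L3: 64
Root: 460
Proof path (sibling hashes from leaf to root): [87, 117, 368, 64]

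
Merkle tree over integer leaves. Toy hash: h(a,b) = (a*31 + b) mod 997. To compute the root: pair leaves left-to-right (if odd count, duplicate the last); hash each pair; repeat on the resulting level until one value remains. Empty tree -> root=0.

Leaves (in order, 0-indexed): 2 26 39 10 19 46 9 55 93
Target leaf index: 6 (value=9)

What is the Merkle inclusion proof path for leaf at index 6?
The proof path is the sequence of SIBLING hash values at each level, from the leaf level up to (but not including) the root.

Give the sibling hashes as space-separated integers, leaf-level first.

Answer: 55 635 956 592

Derivation:
L0 (leaves): [2, 26, 39, 10, 19, 46, 9, 55, 93], target index=6
L1: h(2,26)=(2*31+26)%997=88 [pair 0] h(39,10)=(39*31+10)%997=222 [pair 1] h(19,46)=(19*31+46)%997=635 [pair 2] h(9,55)=(9*31+55)%997=334 [pair 3] h(93,93)=(93*31+93)%997=982 [pair 4] -> [88, 222, 635, 334, 982]
  Sibling for proof at L0: 55
L2: h(88,222)=(88*31+222)%997=956 [pair 0] h(635,334)=(635*31+334)%997=79 [pair 1] h(982,982)=(982*31+982)%997=517 [pair 2] -> [956, 79, 517]
  Sibling for proof at L1: 635
L3: h(956,79)=(956*31+79)%997=802 [pair 0] h(517,517)=(517*31+517)%997=592 [pair 1] -> [802, 592]
  Sibling for proof at L2: 956
L4: h(802,592)=(802*31+592)%997=529 [pair 0] -> [529]
  Sibling for proof at L3: 592
Root: 529
Proof path (sibling hashes from leaf to root): [55, 635, 956, 592]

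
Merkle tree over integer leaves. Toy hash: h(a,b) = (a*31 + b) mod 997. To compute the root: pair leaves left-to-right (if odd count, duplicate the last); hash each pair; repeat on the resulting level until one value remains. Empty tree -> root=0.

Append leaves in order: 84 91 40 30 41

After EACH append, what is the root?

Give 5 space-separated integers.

After append 84 (leaves=[84]):
  L0: [84]
  root=84
After append 91 (leaves=[84, 91]):
  L0: [84, 91]
  L1: h(84,91)=(84*31+91)%997=701 -> [701]
  root=701
After append 40 (leaves=[84, 91, 40]):
  L0: [84, 91, 40]
  L1: h(84,91)=(84*31+91)%997=701 h(40,40)=(40*31+40)%997=283 -> [701, 283]
  L2: h(701,283)=(701*31+283)%997=80 -> [80]
  root=80
After append 30 (leaves=[84, 91, 40, 30]):
  L0: [84, 91, 40, 30]
  L1: h(84,91)=(84*31+91)%997=701 h(40,30)=(40*31+30)%997=273 -> [701, 273]
  L2: h(701,273)=(701*31+273)%997=70 -> [70]
  root=70
After append 41 (leaves=[84, 91, 40, 30, 41]):
  L0: [84, 91, 40, 30, 41]
  L1: h(84,91)=(84*31+91)%997=701 h(40,30)=(40*31+30)%997=273 h(41,41)=(41*31+41)%997=315 -> [701, 273, 315]
  L2: h(701,273)=(701*31+273)%997=70 h(315,315)=(315*31+315)%997=110 -> [70, 110]
  L3: h(70,110)=(70*31+110)%997=286 -> [286]
  root=286

Answer: 84 701 80 70 286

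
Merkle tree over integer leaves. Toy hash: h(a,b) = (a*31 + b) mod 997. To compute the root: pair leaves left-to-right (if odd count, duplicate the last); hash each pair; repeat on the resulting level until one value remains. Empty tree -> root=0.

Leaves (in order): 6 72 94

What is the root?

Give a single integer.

Answer: 39

Derivation:
L0: [6, 72, 94]
L1: h(6,72)=(6*31+72)%997=258 h(94,94)=(94*31+94)%997=17 -> [258, 17]
L2: h(258,17)=(258*31+17)%997=39 -> [39]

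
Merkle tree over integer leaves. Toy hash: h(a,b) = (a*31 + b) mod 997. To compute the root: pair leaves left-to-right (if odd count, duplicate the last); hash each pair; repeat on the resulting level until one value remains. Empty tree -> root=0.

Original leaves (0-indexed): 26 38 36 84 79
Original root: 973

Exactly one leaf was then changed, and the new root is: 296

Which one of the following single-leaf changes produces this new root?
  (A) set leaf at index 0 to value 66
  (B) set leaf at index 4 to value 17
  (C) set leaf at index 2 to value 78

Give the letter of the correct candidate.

Original leaves: [26, 38, 36, 84, 79]
Target new root: 296
Try each candidate change and compute the resulting root:
Candidate A: set leaf[0] = 66 -> leaves = [66, 38, 36, 84, 79]
  L0: [66, 38, 36, 84, 79]
  L1: h(66,38)=(66*31+38)%997=90 h(36,84)=(36*31+84)%997=203 h(79,79)=(79*31+79)%997=534 -> [90, 203, 534]
  L2: h(90,203)=(90*31+203)%997=2 h(534,534)=(534*31+534)%997=139 -> [2, 139]
  L3: h(2,139)=(2*31+139)%997=201 -> [201]
  root = 201 != target 296
Candidate B: set leaf[4] = 17 -> leaves = [26, 38, 36, 84, 17]
  L0: [26, 38, 36, 84, 17]
  L1: h(26,38)=(26*31+38)%997=844 h(36,84)=(36*31+84)%997=203 h(17,17)=(17*31+17)%997=544 -> [844, 203, 544]
  L2: h(844,203)=(844*31+203)%997=445 h(544,544)=(544*31+544)%997=459 -> [445, 459]
  L3: h(445,459)=(445*31+459)%997=296 -> [296]
  root = 296 == target 296  ** MATCH **
Candidate C: set leaf[2] = 78 -> leaves = [26, 38, 78, 84, 79]
  L0: [26, 38, 78, 84, 79]
  L1: h(26,38)=(26*31+38)%997=844 h(78,84)=(78*31+84)%997=508 h(79,79)=(79*31+79)%997=534 -> [844, 508, 534]
  L2: h(844,508)=(844*31+508)%997=750 h(534,534)=(534*31+534)%997=139 -> [750, 139]
  L3: h(750,139)=(750*31+139)%997=458 -> [458]
  root = 458 != target 296
Candidate B produces the target root.

Answer: B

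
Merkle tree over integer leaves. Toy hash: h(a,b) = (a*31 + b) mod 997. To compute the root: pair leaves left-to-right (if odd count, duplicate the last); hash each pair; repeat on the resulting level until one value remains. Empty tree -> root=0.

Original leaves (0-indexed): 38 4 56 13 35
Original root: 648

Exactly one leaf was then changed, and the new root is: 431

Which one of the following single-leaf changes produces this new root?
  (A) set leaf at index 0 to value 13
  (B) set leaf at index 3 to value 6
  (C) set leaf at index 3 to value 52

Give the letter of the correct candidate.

Original leaves: [38, 4, 56, 13, 35]
Target new root: 431
Try each candidate change and compute the resulting root:
Candidate A: set leaf[0] = 13 -> leaves = [13, 4, 56, 13, 35]
  L0: [13, 4, 56, 13, 35]
  L1: h(13,4)=(13*31+4)%997=407 h(56,13)=(56*31+13)%997=752 h(35,35)=(35*31+35)%997=123 -> [407, 752, 123]
  L2: h(407,752)=(407*31+752)%997=408 h(123,123)=(123*31+123)%997=945 -> [408, 945]
  L3: h(408,945)=(408*31+945)%997=632 -> [632]
  root = 632 != target 431
Candidate B: set leaf[3] = 6 -> leaves = [38, 4, 56, 6, 35]
  L0: [38, 4, 56, 6, 35]
  L1: h(38,4)=(38*31+4)%997=185 h(56,6)=(56*31+6)%997=745 h(35,35)=(35*31+35)%997=123 -> [185, 745, 123]
  L2: h(185,745)=(185*31+745)%997=498 h(123,123)=(123*31+123)%997=945 -> [498, 945]
  L3: h(498,945)=(498*31+945)%997=431 -> [431]
  root = 431 == target 431  ** MATCH **
Candidate C: set leaf[3] = 52 -> leaves = [38, 4, 56, 52, 35]
  L0: [38, 4, 56, 52, 35]
  L1: h(38,4)=(38*31+4)%997=185 h(56,52)=(56*31+52)%997=791 h(35,35)=(35*31+35)%997=123 -> [185, 791, 123]
  L2: h(185,791)=(185*31+791)%997=544 h(123,123)=(123*31+123)%997=945 -> [544, 945]
  L3: h(544,945)=(544*31+945)%997=860 -> [860]
  root = 860 != target 431
Candidate B produces the target root.

Answer: B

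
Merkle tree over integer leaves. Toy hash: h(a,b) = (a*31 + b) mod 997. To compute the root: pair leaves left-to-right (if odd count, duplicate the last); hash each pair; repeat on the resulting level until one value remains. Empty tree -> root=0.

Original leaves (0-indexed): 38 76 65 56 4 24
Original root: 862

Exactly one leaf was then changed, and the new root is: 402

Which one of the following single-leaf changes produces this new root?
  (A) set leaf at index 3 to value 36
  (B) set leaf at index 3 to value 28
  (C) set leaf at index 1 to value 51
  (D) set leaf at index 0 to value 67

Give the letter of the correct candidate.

Original leaves: [38, 76, 65, 56, 4, 24]
Target new root: 402
Try each candidate change and compute the resulting root:
Candidate A: set leaf[3] = 36 -> leaves = [38, 76, 65, 36, 4, 24]
  L0: [38, 76, 65, 36, 4, 24]
  L1: h(38,76)=(38*31+76)%997=257 h(65,36)=(65*31+36)%997=57 h(4,24)=(4*31+24)%997=148 -> [257, 57, 148]
  L2: h(257,57)=(257*31+57)%997=48 h(148,148)=(148*31+148)%997=748 -> [48, 748]
  L3: h(48,748)=(48*31+748)%997=242 -> [242]
  root = 242 != target 402
Candidate B: set leaf[3] = 28 -> leaves = [38, 76, 65, 28, 4, 24]
  L0: [38, 76, 65, 28, 4, 24]
  L1: h(38,76)=(38*31+76)%997=257 h(65,28)=(65*31+28)%997=49 h(4,24)=(4*31+24)%997=148 -> [257, 49, 148]
  L2: h(257,49)=(257*31+49)%997=40 h(148,148)=(148*31+148)%997=748 -> [40, 748]
  L3: h(40,748)=(40*31+748)%997=991 -> [991]
  root = 991 != target 402
Candidate C: set leaf[1] = 51 -> leaves = [38, 51, 65, 56, 4, 24]
  L0: [38, 51, 65, 56, 4, 24]
  L1: h(38,51)=(38*31+51)%997=232 h(65,56)=(65*31+56)%997=77 h(4,24)=(4*31+24)%997=148 -> [232, 77, 148]
  L2: h(232,77)=(232*31+77)%997=290 h(148,148)=(148*31+148)%997=748 -> [290, 748]
  L3: h(290,748)=(290*31+748)%997=765 -> [765]
  root = 765 != target 402
Candidate D: set leaf[0] = 67 -> leaves = [67, 76, 65, 56, 4, 24]
  L0: [67, 76, 65, 56, 4, 24]
  L1: h(67,76)=(67*31+76)%997=159 h(65,56)=(65*31+56)%997=77 h(4,24)=(4*31+24)%997=148 -> [159, 77, 148]
  L2: h(159,77)=(159*31+77)%997=21 h(148,148)=(148*31+148)%997=748 -> [21, 748]
  L3: h(21,748)=(21*31+748)%997=402 -> [402]
  root = 402 == target 402  ** MATCH **
Candidate D produces the target root.

Answer: D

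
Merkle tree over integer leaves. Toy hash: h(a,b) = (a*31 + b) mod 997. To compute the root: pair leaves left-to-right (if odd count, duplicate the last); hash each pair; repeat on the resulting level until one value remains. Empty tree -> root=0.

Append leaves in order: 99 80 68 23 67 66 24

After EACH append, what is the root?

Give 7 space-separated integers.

After append 99 (leaves=[99]):
  L0: [99]
  root=99
After append 80 (leaves=[99, 80]):
  L0: [99, 80]
  L1: h(99,80)=(99*31+80)%997=158 -> [158]
  root=158
After append 68 (leaves=[99, 80, 68]):
  L0: [99, 80, 68]
  L1: h(99,80)=(99*31+80)%997=158 h(68,68)=(68*31+68)%997=182 -> [158, 182]
  L2: h(158,182)=(158*31+182)%997=95 -> [95]
  root=95
After append 23 (leaves=[99, 80, 68, 23]):
  L0: [99, 80, 68, 23]
  L1: h(99,80)=(99*31+80)%997=158 h(68,23)=(68*31+23)%997=137 -> [158, 137]
  L2: h(158,137)=(158*31+137)%997=50 -> [50]
  root=50
After append 67 (leaves=[99, 80, 68, 23, 67]):
  L0: [99, 80, 68, 23, 67]
  L1: h(99,80)=(99*31+80)%997=158 h(68,23)=(68*31+23)%997=137 h(67,67)=(67*31+67)%997=150 -> [158, 137, 150]
  L2: h(158,137)=(158*31+137)%997=50 h(150,150)=(150*31+150)%997=812 -> [50, 812]
  L3: h(50,812)=(50*31+812)%997=368 -> [368]
  root=368
After append 66 (leaves=[99, 80, 68, 23, 67, 66]):
  L0: [99, 80, 68, 23, 67, 66]
  L1: h(99,80)=(99*31+80)%997=158 h(68,23)=(68*31+23)%997=137 h(67,66)=(67*31+66)%997=149 -> [158, 137, 149]
  L2: h(158,137)=(158*31+137)%997=50 h(149,149)=(149*31+149)%997=780 -> [50, 780]
  L3: h(50,780)=(50*31+780)%997=336 -> [336]
  root=336
After append 24 (leaves=[99, 80, 68, 23, 67, 66, 24]):
  L0: [99, 80, 68, 23, 67, 66, 24]
  L1: h(99,80)=(99*31+80)%997=158 h(68,23)=(68*31+23)%997=137 h(67,66)=(67*31+66)%997=149 h(24,24)=(24*31+24)%997=768 -> [158, 137, 149, 768]
  L2: h(158,137)=(158*31+137)%997=50 h(149,768)=(149*31+768)%997=402 -> [50, 402]
  L3: h(50,402)=(50*31+402)%997=955 -> [955]
  root=955

Answer: 99 158 95 50 368 336 955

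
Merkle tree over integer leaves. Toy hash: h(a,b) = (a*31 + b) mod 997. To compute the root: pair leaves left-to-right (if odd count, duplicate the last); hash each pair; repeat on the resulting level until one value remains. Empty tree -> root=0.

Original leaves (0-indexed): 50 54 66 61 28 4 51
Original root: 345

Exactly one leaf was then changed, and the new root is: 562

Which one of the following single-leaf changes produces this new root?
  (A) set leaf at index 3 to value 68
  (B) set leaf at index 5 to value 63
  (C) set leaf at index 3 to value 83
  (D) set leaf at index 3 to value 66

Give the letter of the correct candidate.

Original leaves: [50, 54, 66, 61, 28, 4, 51]
Target new root: 562
Try each candidate change and compute the resulting root:
Candidate A: set leaf[3] = 68 -> leaves = [50, 54, 66, 68, 28, 4, 51]
  L0: [50, 54, 66, 68, 28, 4, 51]
  L1: h(50,54)=(50*31+54)%997=607 h(66,68)=(66*31+68)%997=120 h(28,4)=(28*31+4)%997=872 h(51,51)=(51*31+51)%997=635 -> [607, 120, 872, 635]
  L2: h(607,120)=(607*31+120)%997=991 h(872,635)=(872*31+635)%997=748 -> [991, 748]
  L3: h(991,748)=(991*31+748)%997=562 -> [562]
  root = 562 == target 562  ** MATCH **
Candidate B: set leaf[5] = 63 -> leaves = [50, 54, 66, 61, 28, 63, 51]
  L0: [50, 54, 66, 61, 28, 63, 51]
  L1: h(50,54)=(50*31+54)%997=607 h(66,61)=(66*31+61)%997=113 h(28,63)=(28*31+63)%997=931 h(51,51)=(51*31+51)%997=635 -> [607, 113, 931, 635]
  L2: h(607,113)=(607*31+113)%997=984 h(931,635)=(931*31+635)%997=583 -> [984, 583]
  L3: h(984,583)=(984*31+583)%997=180 -> [180]
  root = 180 != target 562
Candidate C: set leaf[3] = 83 -> leaves = [50, 54, 66, 83, 28, 4, 51]
  L0: [50, 54, 66, 83, 28, 4, 51]
  L1: h(50,54)=(50*31+54)%997=607 h(66,83)=(66*31+83)%997=135 h(28,4)=(28*31+4)%997=872 h(51,51)=(51*31+51)%997=635 -> [607, 135, 872, 635]
  L2: h(607,135)=(607*31+135)%997=9 h(872,635)=(872*31+635)%997=748 -> [9, 748]
  L3: h(9,748)=(9*31+748)%997=30 -> [30]
  root = 30 != target 562
Candidate D: set leaf[3] = 66 -> leaves = [50, 54, 66, 66, 28, 4, 51]
  L0: [50, 54, 66, 66, 28, 4, 51]
  L1: h(50,54)=(50*31+54)%997=607 h(66,66)=(66*31+66)%997=118 h(28,4)=(28*31+4)%997=872 h(51,51)=(51*31+51)%997=635 -> [607, 118, 872, 635]
  L2: h(607,118)=(607*31+118)%997=989 h(872,635)=(872*31+635)%997=748 -> [989, 748]
  L3: h(989,748)=(989*31+748)%997=500 -> [500]
  root = 500 != target 562
Candidate A produces the target root.

Answer: A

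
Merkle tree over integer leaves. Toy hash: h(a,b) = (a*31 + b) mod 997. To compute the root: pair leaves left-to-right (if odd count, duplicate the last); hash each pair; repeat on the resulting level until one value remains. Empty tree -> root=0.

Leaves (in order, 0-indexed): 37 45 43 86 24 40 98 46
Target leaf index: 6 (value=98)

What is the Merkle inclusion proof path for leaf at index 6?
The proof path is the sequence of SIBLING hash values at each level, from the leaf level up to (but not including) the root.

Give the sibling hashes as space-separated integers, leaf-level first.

L0 (leaves): [37, 45, 43, 86, 24, 40, 98, 46], target index=6
L1: h(37,45)=(37*31+45)%997=195 [pair 0] h(43,86)=(43*31+86)%997=422 [pair 1] h(24,40)=(24*31+40)%997=784 [pair 2] h(98,46)=(98*31+46)%997=93 [pair 3] -> [195, 422, 784, 93]
  Sibling for proof at L0: 46
L2: h(195,422)=(195*31+422)%997=485 [pair 0] h(784,93)=(784*31+93)%997=469 [pair 1] -> [485, 469]
  Sibling for proof at L1: 784
L3: h(485,469)=(485*31+469)%997=549 [pair 0] -> [549]
  Sibling for proof at L2: 485
Root: 549
Proof path (sibling hashes from leaf to root): [46, 784, 485]

Answer: 46 784 485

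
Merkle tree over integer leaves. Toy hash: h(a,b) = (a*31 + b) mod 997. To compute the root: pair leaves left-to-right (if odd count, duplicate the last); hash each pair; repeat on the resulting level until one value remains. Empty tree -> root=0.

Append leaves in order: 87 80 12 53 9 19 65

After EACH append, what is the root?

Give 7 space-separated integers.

Answer: 87 783 729 770 185 505 293

Derivation:
After append 87 (leaves=[87]):
  L0: [87]
  root=87
After append 80 (leaves=[87, 80]):
  L0: [87, 80]
  L1: h(87,80)=(87*31+80)%997=783 -> [783]
  root=783
After append 12 (leaves=[87, 80, 12]):
  L0: [87, 80, 12]
  L1: h(87,80)=(87*31+80)%997=783 h(12,12)=(12*31+12)%997=384 -> [783, 384]
  L2: h(783,384)=(783*31+384)%997=729 -> [729]
  root=729
After append 53 (leaves=[87, 80, 12, 53]):
  L0: [87, 80, 12, 53]
  L1: h(87,80)=(87*31+80)%997=783 h(12,53)=(12*31+53)%997=425 -> [783, 425]
  L2: h(783,425)=(783*31+425)%997=770 -> [770]
  root=770
After append 9 (leaves=[87, 80, 12, 53, 9]):
  L0: [87, 80, 12, 53, 9]
  L1: h(87,80)=(87*31+80)%997=783 h(12,53)=(12*31+53)%997=425 h(9,9)=(9*31+9)%997=288 -> [783, 425, 288]
  L2: h(783,425)=(783*31+425)%997=770 h(288,288)=(288*31+288)%997=243 -> [770, 243]
  L3: h(770,243)=(770*31+243)%997=185 -> [185]
  root=185
After append 19 (leaves=[87, 80, 12, 53, 9, 19]):
  L0: [87, 80, 12, 53, 9, 19]
  L1: h(87,80)=(87*31+80)%997=783 h(12,53)=(12*31+53)%997=425 h(9,19)=(9*31+19)%997=298 -> [783, 425, 298]
  L2: h(783,425)=(783*31+425)%997=770 h(298,298)=(298*31+298)%997=563 -> [770, 563]
  L3: h(770,563)=(770*31+563)%997=505 -> [505]
  root=505
After append 65 (leaves=[87, 80, 12, 53, 9, 19, 65]):
  L0: [87, 80, 12, 53, 9, 19, 65]
  L1: h(87,80)=(87*31+80)%997=783 h(12,53)=(12*31+53)%997=425 h(9,19)=(9*31+19)%997=298 h(65,65)=(65*31+65)%997=86 -> [783, 425, 298, 86]
  L2: h(783,425)=(783*31+425)%997=770 h(298,86)=(298*31+86)%997=351 -> [770, 351]
  L3: h(770,351)=(770*31+351)%997=293 -> [293]
  root=293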